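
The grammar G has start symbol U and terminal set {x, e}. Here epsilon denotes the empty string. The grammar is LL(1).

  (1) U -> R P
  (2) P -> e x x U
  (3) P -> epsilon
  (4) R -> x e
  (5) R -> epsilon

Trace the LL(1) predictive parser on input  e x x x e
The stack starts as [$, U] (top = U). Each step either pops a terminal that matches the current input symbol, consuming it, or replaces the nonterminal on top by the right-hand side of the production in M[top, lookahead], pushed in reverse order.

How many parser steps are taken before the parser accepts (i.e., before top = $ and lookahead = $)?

step 1: stack=$ U  input=e x x x e $  — expand U -> R P
step 2: stack=$ P R  input=e x x x e $  — expand R -> epsilon
step 3: stack=$ P  input=e x x x e $  — expand P -> e x x U
step 4: stack=$ U x x e  input=e x x x e $  — match e
step 5: stack=$ U x x  input=x x x e $  — match x
step 6: stack=$ U x  input=x x e $  — match x
step 7: stack=$ U  input=x e $  — expand U -> R P
step 8: stack=$ P R  input=x e $  — expand R -> x e
step 9: stack=$ P e x  input=x e $  — match x
step 10: stack=$ P e  input=e $  — match e
step 11: stack=$ P  input=$  — expand P -> epsilon
Accept reached after 11 steps.

11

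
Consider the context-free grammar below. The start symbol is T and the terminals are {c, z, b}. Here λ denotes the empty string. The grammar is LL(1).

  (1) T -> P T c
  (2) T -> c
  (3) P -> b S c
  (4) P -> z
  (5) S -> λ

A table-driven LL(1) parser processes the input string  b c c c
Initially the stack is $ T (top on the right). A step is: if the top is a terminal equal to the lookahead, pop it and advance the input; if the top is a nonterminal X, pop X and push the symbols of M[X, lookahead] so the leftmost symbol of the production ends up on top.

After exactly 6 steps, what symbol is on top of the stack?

     Stack        Input      Action
  1  $ T          b c c c $  expand T -> P T c
  2  $ c T P      b c c c $  expand P -> b S c
  3  $ c T c S b  b c c c $  match b
  4  $ c T c S    c c c $    expand S -> λ
  5  $ c T c      c c c $    match c
  6  $ c T        c c $      expand T -> c
Stack after step 6: $ c c (top = c).

c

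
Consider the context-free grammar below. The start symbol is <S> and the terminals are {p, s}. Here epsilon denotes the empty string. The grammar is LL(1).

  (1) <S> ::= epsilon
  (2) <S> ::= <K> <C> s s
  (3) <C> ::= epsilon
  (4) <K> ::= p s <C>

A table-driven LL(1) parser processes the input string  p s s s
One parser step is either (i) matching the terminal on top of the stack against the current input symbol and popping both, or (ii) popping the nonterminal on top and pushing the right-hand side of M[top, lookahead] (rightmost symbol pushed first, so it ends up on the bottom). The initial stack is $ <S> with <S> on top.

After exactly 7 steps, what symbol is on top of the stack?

step 1: stack=$ <S>  input=p s s s $  — expand <S> ::= <K> <C> s s
step 2: stack=$ s s <C> <K>  input=p s s s $  — expand <K> ::= p s <C>
step 3: stack=$ s s <C> <C> s p  input=p s s s $  — match p
step 4: stack=$ s s <C> <C> s  input=s s s $  — match s
step 5: stack=$ s s <C> <C>  input=s s $  — expand <C> ::= epsilon
step 6: stack=$ s s <C>  input=s s $  — expand <C> ::= epsilon
step 7: stack=$ s s  input=s s $  — match s
Stack after step 7: $ s (top = s).

s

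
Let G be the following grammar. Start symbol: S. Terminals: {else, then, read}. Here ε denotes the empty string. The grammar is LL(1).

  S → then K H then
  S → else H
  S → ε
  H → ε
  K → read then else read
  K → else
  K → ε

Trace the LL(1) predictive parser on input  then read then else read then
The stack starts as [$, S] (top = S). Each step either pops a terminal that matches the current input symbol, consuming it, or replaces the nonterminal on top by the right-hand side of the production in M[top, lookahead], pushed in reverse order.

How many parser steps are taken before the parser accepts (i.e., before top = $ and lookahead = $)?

     Stack                         Input                            Action
  1  $ S                           then read then else read then $  expand S → then K H then
  2  $ then H K then               then read then else read then $  match then
  3  $ then H K                    read then else read then $       expand K → read then else read
  4  $ then H read else then read  read then else read then $       match read
  5  $ then H read else then       then else read then $            match then
  6  $ then H read else            else read then $                 match else
  7  $ then H read                 read then $                      match read
  8  $ then H                      then $                           expand H → ε
  9  $ then                        then $                           match then
Accept reached after 9 steps.

9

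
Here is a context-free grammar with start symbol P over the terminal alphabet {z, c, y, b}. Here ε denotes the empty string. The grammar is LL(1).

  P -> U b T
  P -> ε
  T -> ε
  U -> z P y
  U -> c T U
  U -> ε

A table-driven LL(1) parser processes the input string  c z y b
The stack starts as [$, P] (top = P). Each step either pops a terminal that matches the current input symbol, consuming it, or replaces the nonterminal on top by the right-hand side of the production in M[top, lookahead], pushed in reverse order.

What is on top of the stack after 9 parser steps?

step 1: stack=$ P  input=c z y b $  — expand P -> U b T
step 2: stack=$ T b U  input=c z y b $  — expand U -> c T U
step 3: stack=$ T b U T c  input=c z y b $  — match c
step 4: stack=$ T b U T  input=z y b $  — expand T -> ε
step 5: stack=$ T b U  input=z y b $  — expand U -> z P y
step 6: stack=$ T b y P z  input=z y b $  — match z
step 7: stack=$ T b y P  input=y b $  — expand P -> ε
step 8: stack=$ T b y  input=y b $  — match y
step 9: stack=$ T b  input=b $  — match b
Stack after step 9: $ T (top = T).

T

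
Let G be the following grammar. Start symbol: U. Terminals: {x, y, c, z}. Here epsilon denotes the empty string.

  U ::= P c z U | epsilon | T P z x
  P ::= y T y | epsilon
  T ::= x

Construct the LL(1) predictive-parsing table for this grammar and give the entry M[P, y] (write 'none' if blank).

FIRST(P) = {epsilon, y}
FIRST(T) = {x}
FIRST(U) = {epsilon, c, x, y}  (via P c z U, T P z x)
FOLLOW(U) includes $ since U is the start symbol.
FOLLOW(P): in U::=P c z U, P is followed by c z U with FIRST {c}; in U::=T P z x, P is followed by z x with FIRST {z}. Thus FOLLOW(P) = {c, z}.
For P ::= y T y: FIRST(y T y) = {y}, so it goes in M[P, t] for t ∈ {y}.
For P ::= epsilon: FIRST(epsilon) = {epsilon}, so it goes in M[P, t] for t ∈ {}; since epsilon ∈ FIRST, also for every t ∈ FOLLOW(P) = {c, z}.

P ::= y T y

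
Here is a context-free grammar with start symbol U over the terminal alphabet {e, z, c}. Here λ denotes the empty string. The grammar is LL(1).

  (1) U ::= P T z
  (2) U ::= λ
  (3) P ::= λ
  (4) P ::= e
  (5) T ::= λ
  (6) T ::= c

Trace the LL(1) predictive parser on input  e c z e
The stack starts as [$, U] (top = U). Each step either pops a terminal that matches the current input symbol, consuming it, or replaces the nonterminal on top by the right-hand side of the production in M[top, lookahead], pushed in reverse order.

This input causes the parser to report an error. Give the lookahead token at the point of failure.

e

     Stack    Input      Action
  1  $ U      e c z e $  expand U ::= P T z
  2  $ z T P  e c z e $  expand P ::= e
  3  $ z T e  e c z e $  match e
  4  $ z T    c z e $    expand T ::= c
  5  $ z c    c z e $    match c
  6  $ z      z e $      match z
  7  $        e $        error: stack empty but input remains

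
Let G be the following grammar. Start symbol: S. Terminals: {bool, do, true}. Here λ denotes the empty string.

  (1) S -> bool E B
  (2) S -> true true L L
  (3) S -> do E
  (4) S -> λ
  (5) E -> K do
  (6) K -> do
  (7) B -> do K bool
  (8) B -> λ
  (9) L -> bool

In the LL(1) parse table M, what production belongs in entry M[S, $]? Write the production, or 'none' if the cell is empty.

FIRST(S): from S->bool E B we get {bool}; from S->true true L L we get {true}; from S->do E we get {do}; from S->λ we get {λ}. So FIRST(S) = {λ, bool, do, true}.
FIRST(K): from K->do we get {do}. So FIRST(K) = {do}.
FIRST(B): from B->do K bool we get {do}; from B->λ we get {λ}. So FIRST(B) = {λ, do}.
FIRST(L): from L->bool we get {bool}. So FIRST(L) = {bool}.
FIRST(E): from E->K do we get {do}. So FIRST(E) = {do}.
FOLLOW(S) includes $ since S is the start symbol.
FOLLOW(S): S appears on no right-hand side. Thus FOLLOW(S) = {$}.
For S -> bool E B: FIRST(bool E B) = {bool}, so it goes in M[S, t] for t ∈ {bool}.
For S -> true true L L: FIRST(true true L L) = {true}, so it goes in M[S, t] for t ∈ {true}.
For S -> do E: FIRST(do E) = {do}, so it goes in M[S, t] for t ∈ {do}.
For S -> λ: FIRST(λ) = {λ}, so it goes in M[S, t] for t ∈ {}; since λ ∈ FIRST, also for every t ∈ FOLLOW(S) = {$}.

S -> λ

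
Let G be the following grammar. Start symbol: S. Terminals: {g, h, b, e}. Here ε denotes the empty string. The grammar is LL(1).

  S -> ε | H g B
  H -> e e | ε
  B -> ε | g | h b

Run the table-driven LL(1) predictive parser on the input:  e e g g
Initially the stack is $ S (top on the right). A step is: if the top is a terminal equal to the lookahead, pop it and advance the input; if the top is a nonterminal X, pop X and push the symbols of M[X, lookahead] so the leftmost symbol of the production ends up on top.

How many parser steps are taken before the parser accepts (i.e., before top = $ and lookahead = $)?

     Stack      Input      Action
  1  $ S        e e g g $  expand S -> H g B
  2  $ B g H    e e g g $  expand H -> e e
  3  $ B g e e  e e g g $  match e
  4  $ B g e    e g g $    match e
  5  $ B g      g g $      match g
  6  $ B        g $        expand B -> g
  7  $ g        g $        match g
Accept reached after 7 steps.

7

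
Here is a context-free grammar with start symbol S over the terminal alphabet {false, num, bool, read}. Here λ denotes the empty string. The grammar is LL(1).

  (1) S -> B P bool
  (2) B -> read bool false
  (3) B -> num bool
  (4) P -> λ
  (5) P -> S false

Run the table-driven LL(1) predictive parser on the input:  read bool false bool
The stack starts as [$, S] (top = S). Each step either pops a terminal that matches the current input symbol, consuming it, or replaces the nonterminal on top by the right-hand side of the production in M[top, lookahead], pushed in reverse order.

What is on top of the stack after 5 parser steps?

     Stack                     Input                   Action
  1  $ S                       read bool false bool $  expand S -> B P bool
  2  $ bool P B                read bool false bool $  expand B -> read bool false
  3  $ bool P false bool read  read bool false bool $  match read
  4  $ bool P false bool       bool false bool $       match bool
  5  $ bool P false            false bool $            match false
Stack after step 5: $ bool P (top = P).

P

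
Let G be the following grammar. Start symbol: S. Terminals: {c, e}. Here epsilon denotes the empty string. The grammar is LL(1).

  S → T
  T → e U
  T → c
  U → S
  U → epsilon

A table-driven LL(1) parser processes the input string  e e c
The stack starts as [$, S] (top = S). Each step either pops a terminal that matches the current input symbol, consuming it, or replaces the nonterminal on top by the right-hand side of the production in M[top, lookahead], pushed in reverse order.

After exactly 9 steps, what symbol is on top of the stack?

T

     Stack  Input    Action
  1  $ S    e e c $  expand S → T
  2  $ T    e e c $  expand T → e U
  3  $ U e  e e c $  match e
  4  $ U    e c $    expand U → S
  5  $ S    e c $    expand S → T
  6  $ T    e c $    expand T → e U
  7  $ U e  e c $    match e
  8  $ U    c $      expand U → S
  9  $ S    c $      expand S → T
Stack after step 9: $ T (top = T).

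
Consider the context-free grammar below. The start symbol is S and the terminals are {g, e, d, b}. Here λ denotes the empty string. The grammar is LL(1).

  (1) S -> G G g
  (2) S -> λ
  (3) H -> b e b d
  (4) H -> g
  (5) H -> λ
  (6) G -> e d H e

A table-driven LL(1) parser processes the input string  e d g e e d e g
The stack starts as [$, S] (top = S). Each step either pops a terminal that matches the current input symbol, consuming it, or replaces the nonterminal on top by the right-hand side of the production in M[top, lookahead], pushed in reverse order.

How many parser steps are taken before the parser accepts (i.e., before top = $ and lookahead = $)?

13

step 1: stack=$ S  input=e d g e e d e g $  — expand S -> G G g
step 2: stack=$ g G G  input=e d g e e d e g $  — expand G -> e d H e
step 3: stack=$ g G e H d e  input=e d g e e d e g $  — match e
step 4: stack=$ g G e H d  input=d g e e d e g $  — match d
step 5: stack=$ g G e H  input=g e e d e g $  — expand H -> g
step 6: stack=$ g G e g  input=g e e d e g $  — match g
step 7: stack=$ g G e  input=e e d e g $  — match e
step 8: stack=$ g G  input=e d e g $  — expand G -> e d H e
step 9: stack=$ g e H d e  input=e d e g $  — match e
step 10: stack=$ g e H d  input=d e g $  — match d
step 11: stack=$ g e H  input=e g $  — expand H -> λ
step 12: stack=$ g e  input=e g $  — match e
step 13: stack=$ g  input=g $  — match g
Accept reached after 13 steps.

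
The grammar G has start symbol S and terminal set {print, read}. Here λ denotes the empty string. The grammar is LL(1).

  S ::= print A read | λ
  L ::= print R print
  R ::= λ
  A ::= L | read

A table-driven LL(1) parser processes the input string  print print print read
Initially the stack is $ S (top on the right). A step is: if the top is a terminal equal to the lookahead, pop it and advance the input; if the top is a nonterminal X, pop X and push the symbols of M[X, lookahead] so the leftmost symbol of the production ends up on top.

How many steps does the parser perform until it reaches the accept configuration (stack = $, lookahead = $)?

step 1: stack=$ S  input=print print print read $  — expand S ::= print A read
step 2: stack=$ read A print  input=print print print read $  — match print
step 3: stack=$ read A  input=print print read $  — expand A ::= L
step 4: stack=$ read L  input=print print read $  — expand L ::= print R print
step 5: stack=$ read print R print  input=print print read $  — match print
step 6: stack=$ read print R  input=print read $  — expand R ::= λ
step 7: stack=$ read print  input=print read $  — match print
step 8: stack=$ read  input=read $  — match read
Accept reached after 8 steps.

8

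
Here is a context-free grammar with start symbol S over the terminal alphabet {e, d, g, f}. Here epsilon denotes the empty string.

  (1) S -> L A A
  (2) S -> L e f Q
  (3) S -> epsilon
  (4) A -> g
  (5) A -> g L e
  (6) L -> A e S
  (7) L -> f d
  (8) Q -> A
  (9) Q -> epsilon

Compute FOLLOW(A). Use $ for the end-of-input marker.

{$, e, g}

FIRST(A) = {g}
FIRST(L) = {f, g}  (via A e S)
FIRST(Q) = {epsilon, g}  (via A)
FIRST(S) = {epsilon, f, g}  (via L A A, L e f Q)
FOLLOW(S) includes $ since S is the start symbol.
FOLLOW(L): in S->L A A, L is followed by A A with FIRST {g}; in S->L e f Q, L is followed by e f Q with FIRST {e}; in A->g L e, L is followed by e with FIRST {e}. Thus FOLLOW(L) = {e, g}.
FOLLOW(S): in L->A e S, the suffix after S is empty, so FOLLOW(S) ⊇ FOLLOW(L) = {e, g}. Thus FOLLOW(S) = {$, e, g}.
FOLLOW(Q): in S->L e f Q, the suffix after Q is empty, so FOLLOW(Q) ⊇ FOLLOW(S) = {$, e, g}. Thus FOLLOW(Q) = {$, e, g}.
FOLLOW(A): in S->L A A (occurrence 1), A is followed by A with FIRST {g}; in S->L A A (occurrence 2), the suffix after A is empty, so FOLLOW(A) ⊇ FOLLOW(S) = {$, e, g}; in L->A e S, A is followed by e S with FIRST {e}; in Q->A, the suffix after A is empty, so FOLLOW(A) ⊇ FOLLOW(Q) = {$, e, g}. Thus FOLLOW(A) = {$, e, g}.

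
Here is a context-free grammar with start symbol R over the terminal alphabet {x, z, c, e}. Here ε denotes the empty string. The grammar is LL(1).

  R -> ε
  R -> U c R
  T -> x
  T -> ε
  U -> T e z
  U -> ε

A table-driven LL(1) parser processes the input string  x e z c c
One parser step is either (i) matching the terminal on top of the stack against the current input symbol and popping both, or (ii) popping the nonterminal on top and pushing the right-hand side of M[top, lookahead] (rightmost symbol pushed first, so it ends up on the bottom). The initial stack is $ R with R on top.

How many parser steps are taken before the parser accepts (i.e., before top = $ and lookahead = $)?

11

      Stack        Input        Action
   1  $ R          x e z c c $  expand R -> U c R
   2  $ R c U      x e z c c $  expand U -> T e z
   3  $ R c z e T  x e z c c $  expand T -> x
   4  $ R c z e x  x e z c c $  match x
   5  $ R c z e    e z c c $    match e
   6  $ R c z      z c c $      match z
   7  $ R c        c c $        match c
   8  $ R          c $          expand R -> U c R
   9  $ R c U      c $          expand U -> ε
  10  $ R c        c $          match c
  11  $ R          $            expand R -> ε
Accept reached after 11 steps.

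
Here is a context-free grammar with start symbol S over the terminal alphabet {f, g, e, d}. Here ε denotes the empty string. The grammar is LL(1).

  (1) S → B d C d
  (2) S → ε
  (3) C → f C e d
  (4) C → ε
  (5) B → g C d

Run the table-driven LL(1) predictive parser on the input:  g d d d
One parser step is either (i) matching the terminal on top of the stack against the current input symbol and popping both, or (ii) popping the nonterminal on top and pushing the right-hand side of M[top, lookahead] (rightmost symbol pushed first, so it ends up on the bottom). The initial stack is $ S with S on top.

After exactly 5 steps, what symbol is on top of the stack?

d

step 1: stack=$ S  input=g d d d $  — expand S → B d C d
step 2: stack=$ d C d B  input=g d d d $  — expand B → g C d
step 3: stack=$ d C d d C g  input=g d d d $  — match g
step 4: stack=$ d C d d C  input=d d d $  — expand C → ε
step 5: stack=$ d C d d  input=d d d $  — match d
Stack after step 5: $ d C d (top = d).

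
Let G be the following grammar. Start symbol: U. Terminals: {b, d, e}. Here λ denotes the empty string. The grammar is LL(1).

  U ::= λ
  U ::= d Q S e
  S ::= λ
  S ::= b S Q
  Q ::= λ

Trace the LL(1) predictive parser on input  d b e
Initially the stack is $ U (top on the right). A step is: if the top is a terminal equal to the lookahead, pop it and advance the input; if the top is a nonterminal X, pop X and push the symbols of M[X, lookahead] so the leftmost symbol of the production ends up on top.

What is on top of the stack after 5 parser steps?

S

     Stack      Input    Action
  1  $ U        d b e $  expand U ::= d Q S e
  2  $ e S Q d  d b e $  match d
  3  $ e S Q    b e $    expand Q ::= λ
  4  $ e S      b e $    expand S ::= b S Q
  5  $ e Q S b  b e $    match b
Stack after step 5: $ e Q S (top = S).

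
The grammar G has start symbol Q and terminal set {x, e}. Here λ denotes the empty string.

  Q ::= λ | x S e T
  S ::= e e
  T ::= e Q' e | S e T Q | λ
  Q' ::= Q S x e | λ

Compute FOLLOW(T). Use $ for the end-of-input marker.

{$, e, x}

FIRST(Q): from Q::=λ we get {λ}; from Q::=x S e T we get {x}. So FIRST(Q) = {λ, x}.
FIRST(S): from S::=e e we get {e}. So FIRST(S) = {e}.
FIRST(T): from T::=e Q' e we get {e}; from T::=S e T Q we get {e}; from T::=λ we get {λ}. So FIRST(T) = {λ, e}.
FIRST(Q'): from Q'::=Q S x e we get {e, x}; from Q'::=λ we get {λ}. So FIRST(Q') = {λ, e, x}.
FOLLOW(Q) includes $ since Q is the start symbol.
FOLLOW(S): in Q::=x S e T, S is followed by e T with FIRST {e}; in T::=S e T Q, S is followed by e T Q with FIRST {e}; in Q'::=Q S x e, S is followed by x e with FIRST {x}. Thus FOLLOW(S) = {e, x}.
FOLLOW(Q'): in T::=e Q' e, Q' is followed by e with FIRST {e}. Thus FOLLOW(Q') = {e}.
FOLLOW(Q): in T::=S e T Q, the suffix after Q is empty, so FOLLOW(Q) ⊇ FOLLOW(T) = {$, e, x}; in Q'::=Q S x e, Q is followed by S x e with FIRST {e}. Thus FOLLOW(Q) = {$, e, x}.
FOLLOW(T): in Q::=x S e T, the suffix after T is empty, so FOLLOW(T) ⊇ FOLLOW(Q) = {$, e, x}; in T::=S e T Q, T is followed by Q with FIRST {λ, x}; in T::=S e T Q, the suffix after T is nullable (adds nothing new). Thus FOLLOW(T) = {$, e, x}.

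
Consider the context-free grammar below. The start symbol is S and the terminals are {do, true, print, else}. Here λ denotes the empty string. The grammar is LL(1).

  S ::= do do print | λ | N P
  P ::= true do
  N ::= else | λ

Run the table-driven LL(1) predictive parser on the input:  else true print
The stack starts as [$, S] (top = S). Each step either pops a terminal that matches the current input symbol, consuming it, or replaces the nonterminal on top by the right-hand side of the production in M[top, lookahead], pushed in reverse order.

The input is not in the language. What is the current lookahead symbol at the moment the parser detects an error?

print

     Stack      Input              Action
  1  $ S        else true print $  expand S ::= N P
  2  $ P N      else true print $  expand N ::= else
  3  $ P else   else true print $  match else
  4  $ P        true print $       expand P ::= true do
  5  $ do true  true print $       match true
  6  $ do       print $            error: top is terminal do but lookahead is print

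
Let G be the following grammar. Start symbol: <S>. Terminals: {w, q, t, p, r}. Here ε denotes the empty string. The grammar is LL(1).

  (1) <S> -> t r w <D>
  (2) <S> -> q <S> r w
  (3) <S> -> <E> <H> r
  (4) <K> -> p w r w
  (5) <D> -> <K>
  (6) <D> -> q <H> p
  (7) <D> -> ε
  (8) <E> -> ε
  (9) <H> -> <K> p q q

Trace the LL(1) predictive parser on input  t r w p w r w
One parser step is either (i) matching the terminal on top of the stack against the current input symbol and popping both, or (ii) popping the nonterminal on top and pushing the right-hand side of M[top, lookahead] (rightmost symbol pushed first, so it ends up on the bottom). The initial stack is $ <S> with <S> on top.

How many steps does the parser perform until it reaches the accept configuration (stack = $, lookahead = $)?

step 1: stack=$ <S>  input=t r w p w r w $  — expand <S> -> t r w <D>
step 2: stack=$ <D> w r t  input=t r w p w r w $  — match t
step 3: stack=$ <D> w r  input=r w p w r w $  — match r
step 4: stack=$ <D> w  input=w p w r w $  — match w
step 5: stack=$ <D>  input=p w r w $  — expand <D> -> <K>
step 6: stack=$ <K>  input=p w r w $  — expand <K> -> p w r w
step 7: stack=$ w r w p  input=p w r w $  — match p
step 8: stack=$ w r w  input=w r w $  — match w
step 9: stack=$ w r  input=r w $  — match r
step 10: stack=$ w  input=w $  — match w
Accept reached after 10 steps.

10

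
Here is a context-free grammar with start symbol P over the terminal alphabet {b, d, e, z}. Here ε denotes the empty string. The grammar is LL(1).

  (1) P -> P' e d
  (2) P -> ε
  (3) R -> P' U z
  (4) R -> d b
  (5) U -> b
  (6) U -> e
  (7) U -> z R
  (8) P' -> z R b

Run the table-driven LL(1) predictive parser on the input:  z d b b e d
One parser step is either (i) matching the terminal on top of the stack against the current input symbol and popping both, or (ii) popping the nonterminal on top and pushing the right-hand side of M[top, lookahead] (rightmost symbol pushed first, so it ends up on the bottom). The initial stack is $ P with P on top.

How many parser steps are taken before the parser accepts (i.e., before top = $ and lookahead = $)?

9

step 1: stack=$ P  input=z d b b e d $  — expand P -> P' e d
step 2: stack=$ d e P'  input=z d b b e d $  — expand P' -> z R b
step 3: stack=$ d e b R z  input=z d b b e d $  — match z
step 4: stack=$ d e b R  input=d b b e d $  — expand R -> d b
step 5: stack=$ d e b b d  input=d b b e d $  — match d
step 6: stack=$ d e b b  input=b b e d $  — match b
step 7: stack=$ d e b  input=b e d $  — match b
step 8: stack=$ d e  input=e d $  — match e
step 9: stack=$ d  input=d $  — match d
Accept reached after 9 steps.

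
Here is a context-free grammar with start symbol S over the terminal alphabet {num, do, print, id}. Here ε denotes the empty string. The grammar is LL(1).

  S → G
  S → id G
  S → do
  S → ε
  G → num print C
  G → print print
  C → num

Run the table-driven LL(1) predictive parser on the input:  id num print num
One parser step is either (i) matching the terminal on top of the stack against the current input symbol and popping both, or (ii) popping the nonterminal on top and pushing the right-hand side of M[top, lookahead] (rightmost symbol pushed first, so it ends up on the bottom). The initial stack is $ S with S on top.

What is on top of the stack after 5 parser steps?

step 1: stack=$ S  input=id num print num $  — expand S → id G
step 2: stack=$ G id  input=id num print num $  — match id
step 3: stack=$ G  input=num print num $  — expand G → num print C
step 4: stack=$ C print num  input=num print num $  — match num
step 5: stack=$ C print  input=print num $  — match print
Stack after step 5: $ C (top = C).

C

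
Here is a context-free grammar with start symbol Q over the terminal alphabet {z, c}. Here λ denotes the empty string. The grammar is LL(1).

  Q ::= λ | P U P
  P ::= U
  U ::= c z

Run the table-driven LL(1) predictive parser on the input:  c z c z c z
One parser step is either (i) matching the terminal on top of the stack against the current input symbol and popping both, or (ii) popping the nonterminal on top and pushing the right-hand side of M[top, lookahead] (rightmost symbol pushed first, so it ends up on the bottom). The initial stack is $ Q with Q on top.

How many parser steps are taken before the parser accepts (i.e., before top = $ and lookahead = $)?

12

      Stack      Input          Action
   1  $ Q        c z c z c z $  expand Q ::= P U P
   2  $ P U P    c z c z c z $  expand P ::= U
   3  $ P U U    c z c z c z $  expand U ::= c z
   4  $ P U z c  c z c z c z $  match c
   5  $ P U z    z c z c z $    match z
   6  $ P U      c z c z $      expand U ::= c z
   7  $ P z c    c z c z $      match c
   8  $ P z      z c z $        match z
   9  $ P        c z $          expand P ::= U
  10  $ U        c z $          expand U ::= c z
  11  $ z c      c z $          match c
  12  $ z        z $            match z
Accept reached after 12 steps.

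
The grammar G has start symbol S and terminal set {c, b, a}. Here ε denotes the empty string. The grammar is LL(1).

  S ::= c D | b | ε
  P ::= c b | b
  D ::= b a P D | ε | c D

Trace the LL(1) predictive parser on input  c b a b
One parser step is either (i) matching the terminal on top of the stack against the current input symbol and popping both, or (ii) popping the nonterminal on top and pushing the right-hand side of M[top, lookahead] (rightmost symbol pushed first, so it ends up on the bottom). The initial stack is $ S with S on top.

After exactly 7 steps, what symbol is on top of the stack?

     Stack      Input      Action
  1  $ S        c b a b $  expand S ::= c D
  2  $ D c      c b a b $  match c
  3  $ D        b a b $    expand D ::= b a P D
  4  $ D P a b  b a b $    match b
  5  $ D P a    a b $      match a
  6  $ D P      b $        expand P ::= b
  7  $ D b      b $        match b
Stack after step 7: $ D (top = D).

D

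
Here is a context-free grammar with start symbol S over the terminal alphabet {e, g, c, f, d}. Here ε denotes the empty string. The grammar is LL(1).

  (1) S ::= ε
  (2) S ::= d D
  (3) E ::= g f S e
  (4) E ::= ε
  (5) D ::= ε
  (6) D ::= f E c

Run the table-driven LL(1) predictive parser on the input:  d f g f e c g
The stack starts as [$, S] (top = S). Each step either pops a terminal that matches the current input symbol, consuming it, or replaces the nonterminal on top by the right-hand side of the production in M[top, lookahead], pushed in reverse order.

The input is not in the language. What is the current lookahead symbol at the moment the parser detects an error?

      Stack        Input            Action
   1  $ S          d f g f e c g $  expand S ::= d D
   2  $ D d        d f g f e c g $  match d
   3  $ D          f g f e c g $    expand D ::= f E c
   4  $ c E f      f g f e c g $    match f
   5  $ c E        g f e c g $      expand E ::= g f S e
   6  $ c e S f g  g f e c g $      match g
   7  $ c e S f    f e c g $        match f
   8  $ c e S      e c g $          expand S ::= ε
   9  $ c e        e c g $          match e
  10  $ c          c g $            match c
  11  $            g $              error: stack empty but input remains

g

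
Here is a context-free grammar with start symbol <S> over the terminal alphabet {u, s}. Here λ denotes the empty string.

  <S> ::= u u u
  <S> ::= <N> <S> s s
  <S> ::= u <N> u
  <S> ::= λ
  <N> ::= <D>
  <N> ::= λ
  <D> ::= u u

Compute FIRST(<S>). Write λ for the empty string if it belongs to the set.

{λ, s, u}

FIRST(<D>): from <D>::=u u we get {u}. So FIRST(<D>) = {u}.
FIRST(<N>): from <N>::=<D> we get {u}; from <N>::=λ we get {λ}. So FIRST(<N>) = {λ, u}.
FIRST(<S>): from <S>::=u u u we get {u}; from <S>::=<N> <S> s s we get {s, u}; from <S>::=u <N> u we get {u}; from <S>::=λ we get {λ}. So FIRST(<S>) = {λ, s, u}.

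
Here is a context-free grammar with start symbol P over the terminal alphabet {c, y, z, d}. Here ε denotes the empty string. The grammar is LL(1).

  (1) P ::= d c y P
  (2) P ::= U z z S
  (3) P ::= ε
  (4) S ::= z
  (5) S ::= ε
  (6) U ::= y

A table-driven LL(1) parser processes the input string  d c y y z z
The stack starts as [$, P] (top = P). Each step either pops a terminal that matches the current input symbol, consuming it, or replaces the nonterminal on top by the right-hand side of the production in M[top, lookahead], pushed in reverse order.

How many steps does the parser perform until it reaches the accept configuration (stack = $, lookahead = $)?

      Stack      Input          Action
   1  $ P        d c y y z z $  expand P ::= d c y P
   2  $ P y c d  d c y y z z $  match d
   3  $ P y c    c y y z z $    match c
   4  $ P y      y y z z $      match y
   5  $ P        y z z $        expand P ::= U z z S
   6  $ S z z U  y z z $        expand U ::= y
   7  $ S z z y  y z z $        match y
   8  $ S z z    z z $          match z
   9  $ S z      z $            match z
  10  $ S        $              expand S ::= ε
Accept reached after 10 steps.

10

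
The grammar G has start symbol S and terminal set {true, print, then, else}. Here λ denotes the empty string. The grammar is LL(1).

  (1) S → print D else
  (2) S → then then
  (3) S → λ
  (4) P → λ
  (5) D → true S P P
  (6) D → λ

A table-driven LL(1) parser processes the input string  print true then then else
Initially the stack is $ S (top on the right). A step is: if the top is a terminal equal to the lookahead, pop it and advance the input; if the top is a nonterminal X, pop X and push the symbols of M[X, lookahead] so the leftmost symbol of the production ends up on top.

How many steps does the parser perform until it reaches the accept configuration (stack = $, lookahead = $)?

      Stack                 Input                        Action
   1  $ S                   print true then then else $  expand S → print D else
   2  $ else D print        print true then then else $  match print
   3  $ else D              true then then else $        expand D → true S P P
   4  $ else P P S true     true then then else $        match true
   5  $ else P P S          then then else $             expand S → then then
   6  $ else P P then then  then then else $             match then
   7  $ else P P then       then else $                  match then
   8  $ else P P            else $                       expand P → λ
   9  $ else P              else $                       expand P → λ
  10  $ else                else $                       match else
Accept reached after 10 steps.

10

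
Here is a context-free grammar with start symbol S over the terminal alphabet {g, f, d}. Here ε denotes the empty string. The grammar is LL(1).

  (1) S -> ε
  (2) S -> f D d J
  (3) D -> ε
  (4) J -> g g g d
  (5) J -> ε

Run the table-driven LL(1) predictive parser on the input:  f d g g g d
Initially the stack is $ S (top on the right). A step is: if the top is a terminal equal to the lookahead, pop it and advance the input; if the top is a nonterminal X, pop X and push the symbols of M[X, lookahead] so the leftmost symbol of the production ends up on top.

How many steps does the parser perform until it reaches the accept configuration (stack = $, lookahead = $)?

     Stack      Input          Action
  1  $ S        f d g g g d $  expand S -> f D d J
  2  $ J d D f  f d g g g d $  match f
  3  $ J d D    d g g g d $    expand D -> ε
  4  $ J d      d g g g d $    match d
  5  $ J        g g g d $      expand J -> g g g d
  6  $ d g g g  g g g d $      match g
  7  $ d g g    g g d $        match g
  8  $ d g      g d $          match g
  9  $ d        d $            match d
Accept reached after 9 steps.

9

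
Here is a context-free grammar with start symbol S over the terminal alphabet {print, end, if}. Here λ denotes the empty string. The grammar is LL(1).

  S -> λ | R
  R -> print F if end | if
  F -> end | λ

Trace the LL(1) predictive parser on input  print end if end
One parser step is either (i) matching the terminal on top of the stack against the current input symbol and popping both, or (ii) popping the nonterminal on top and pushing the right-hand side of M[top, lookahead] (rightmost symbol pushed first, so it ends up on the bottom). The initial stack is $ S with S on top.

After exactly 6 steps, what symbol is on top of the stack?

     Stack             Input               Action
  1  $ S               print end if end $  expand S -> R
  2  $ R               print end if end $  expand R -> print F if end
  3  $ end if F print  print end if end $  match print
  4  $ end if F        end if end $        expand F -> end
  5  $ end if end      end if end $        match end
  6  $ end if          if end $            match if
Stack after step 6: $ end (top = end).

end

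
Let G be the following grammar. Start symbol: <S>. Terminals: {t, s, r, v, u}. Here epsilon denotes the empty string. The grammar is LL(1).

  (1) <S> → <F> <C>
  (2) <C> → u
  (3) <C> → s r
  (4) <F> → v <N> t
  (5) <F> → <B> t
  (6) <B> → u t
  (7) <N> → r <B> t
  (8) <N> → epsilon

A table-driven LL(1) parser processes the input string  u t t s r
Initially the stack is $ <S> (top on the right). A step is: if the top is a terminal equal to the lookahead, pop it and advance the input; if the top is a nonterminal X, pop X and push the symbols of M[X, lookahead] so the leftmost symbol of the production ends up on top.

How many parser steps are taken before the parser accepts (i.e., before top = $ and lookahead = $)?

step 1: stack=$ <S>  input=u t t s r $  — expand <S> → <F> <C>
step 2: stack=$ <C> <F>  input=u t t s r $  — expand <F> → <B> t
step 3: stack=$ <C> t <B>  input=u t t s r $  — expand <B> → u t
step 4: stack=$ <C> t t u  input=u t t s r $  — match u
step 5: stack=$ <C> t t  input=t t s r $  — match t
step 6: stack=$ <C> t  input=t s r $  — match t
step 7: stack=$ <C>  input=s r $  — expand <C> → s r
step 8: stack=$ r s  input=s r $  — match s
step 9: stack=$ r  input=r $  — match r
Accept reached after 9 steps.

9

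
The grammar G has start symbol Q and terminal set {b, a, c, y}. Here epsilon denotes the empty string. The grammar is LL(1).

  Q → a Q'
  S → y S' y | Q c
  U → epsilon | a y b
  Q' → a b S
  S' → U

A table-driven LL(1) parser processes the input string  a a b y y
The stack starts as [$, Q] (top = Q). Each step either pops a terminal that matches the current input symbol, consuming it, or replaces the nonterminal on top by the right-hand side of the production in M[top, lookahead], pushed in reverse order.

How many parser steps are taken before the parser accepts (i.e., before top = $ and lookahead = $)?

step 1: stack=$ Q  input=a a b y y $  — expand Q → a Q'
step 2: stack=$ Q' a  input=a a b y y $  — match a
step 3: stack=$ Q'  input=a b y y $  — expand Q' → a b S
step 4: stack=$ S b a  input=a b y y $  — match a
step 5: stack=$ S b  input=b y y $  — match b
step 6: stack=$ S  input=y y $  — expand S → y S' y
step 7: stack=$ y S' y  input=y y $  — match y
step 8: stack=$ y S'  input=y $  — expand S' → U
step 9: stack=$ y U  input=y $  — expand U → epsilon
step 10: stack=$ y  input=y $  — match y
Accept reached after 10 steps.

10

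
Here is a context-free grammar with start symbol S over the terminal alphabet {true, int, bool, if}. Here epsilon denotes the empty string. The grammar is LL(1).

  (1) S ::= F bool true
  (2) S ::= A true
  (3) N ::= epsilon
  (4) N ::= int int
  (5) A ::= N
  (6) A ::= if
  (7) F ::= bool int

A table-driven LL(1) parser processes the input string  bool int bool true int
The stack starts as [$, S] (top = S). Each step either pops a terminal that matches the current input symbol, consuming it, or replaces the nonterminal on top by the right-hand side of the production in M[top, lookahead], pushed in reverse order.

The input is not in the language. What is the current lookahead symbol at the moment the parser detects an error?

int

step 1: stack=$ S  input=bool int bool true int $  — expand S ::= F bool true
step 2: stack=$ true bool F  input=bool int bool true int $  — expand F ::= bool int
step 3: stack=$ true bool int bool  input=bool int bool true int $  — match bool
step 4: stack=$ true bool int  input=int bool true int $  — match int
step 5: stack=$ true bool  input=bool true int $  — match bool
step 6: stack=$ true  input=true int $  — match true
step 7: stack=$  input=int $  — error: stack empty but input remains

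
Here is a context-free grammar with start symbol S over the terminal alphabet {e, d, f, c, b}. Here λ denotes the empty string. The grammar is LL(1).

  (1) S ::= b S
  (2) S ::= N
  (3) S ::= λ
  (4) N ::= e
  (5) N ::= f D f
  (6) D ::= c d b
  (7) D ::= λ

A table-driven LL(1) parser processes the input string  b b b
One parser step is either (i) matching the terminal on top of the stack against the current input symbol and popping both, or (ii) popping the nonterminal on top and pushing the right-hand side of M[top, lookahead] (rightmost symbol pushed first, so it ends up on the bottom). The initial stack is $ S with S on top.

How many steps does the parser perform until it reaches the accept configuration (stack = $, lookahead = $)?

7

     Stack  Input    Action
  1  $ S    b b b $  expand S ::= b S
  2  $ S b  b b b $  match b
  3  $ S    b b $    expand S ::= b S
  4  $ S b  b b $    match b
  5  $ S    b $      expand S ::= b S
  6  $ S b  b $      match b
  7  $ S    $        expand S ::= λ
Accept reached after 7 steps.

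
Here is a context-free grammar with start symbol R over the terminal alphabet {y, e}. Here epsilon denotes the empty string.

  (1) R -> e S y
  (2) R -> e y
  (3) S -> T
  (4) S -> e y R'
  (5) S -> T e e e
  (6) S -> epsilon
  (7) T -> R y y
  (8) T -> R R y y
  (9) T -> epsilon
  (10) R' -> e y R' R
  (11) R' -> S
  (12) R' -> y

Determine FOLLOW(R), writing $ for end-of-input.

FIRST(R) = {e}
FIRST(T) = {epsilon, e}  (via R y y, R R y y)
FIRST(S) = {epsilon, e}  (via T, T e e e)
FIRST(R') = {epsilon, e, y}  (via S)
FOLLOW(R) includes $ since R is the start symbol.
FOLLOW(R): in T->R y y, R is followed by y y with FIRST {y}; in T->R R y y (occurrence 1), R is followed by R y y with FIRST {e}; in T->R R y y (occurrence 2), R is followed by y y with FIRST {y}; in R'->e y R' R, the suffix after R is empty, so FOLLOW(R) ⊇ FOLLOW(R') = {e, y}. Thus FOLLOW(R) = {$, e, y}.
FOLLOW(S): in R->e S y, S is followed by y with FIRST {y}; in R'->S, the suffix after S is empty, so FOLLOW(S) ⊇ FOLLOW(R') = {e, y}. Thus FOLLOW(S) = {e, y}.
FOLLOW(T): in S->T, the suffix after T is empty, so FOLLOW(T) ⊇ FOLLOW(S) = {e, y}; in S->T e e e, T is followed by e e e with FIRST {e}. Thus FOLLOW(T) = {e, y}.
FOLLOW(R'): in S->e y R', the suffix after R' is empty, so FOLLOW(R') ⊇ FOLLOW(S) = {e, y}; in R'->e y R' R, R' is followed by R with FIRST {e}. Thus FOLLOW(R') = {e, y}.

{$, e, y}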